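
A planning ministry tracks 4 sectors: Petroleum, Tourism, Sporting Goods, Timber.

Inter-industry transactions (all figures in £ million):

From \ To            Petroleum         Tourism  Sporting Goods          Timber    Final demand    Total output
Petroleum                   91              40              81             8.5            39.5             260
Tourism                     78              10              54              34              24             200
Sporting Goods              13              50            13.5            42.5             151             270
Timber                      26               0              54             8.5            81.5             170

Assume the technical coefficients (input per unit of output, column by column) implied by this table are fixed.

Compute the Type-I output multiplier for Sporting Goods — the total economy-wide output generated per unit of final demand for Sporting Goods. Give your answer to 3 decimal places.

Technical coefficients a_ij = z_ij / X_j:
  a_11 = 91/260 = 0.35, a_21 = 78/260 = 0.30, a_31 = 13/260 = 0.05, a_41 = 26/260 = 0.10
  a_12 = 40/200 = 0.20, a_22 = 10/200 = 0.05, a_32 = 50/200 = 0.25, a_42 = 0/200 = 0.00
  a_13 = 81/270 = 0.30, a_23 = 54/270 = 0.20, a_33 = 13.5/270 = 0.05, a_43 = 54/270 = 0.20
  a_14 = 8.5/170 = 0.05, a_24 = 34/170 = 0.20, a_34 = 42.5/170 = 0.25, a_44 = 8.5/170 = 0.05
I − A =
  [   0.65    -0.20    -0.30    -0.05]
  [  -0.30     0.95    -0.20    -0.20]
  [  -0.05    -0.25     0.95    -0.25]
  [  -0.10     0.00    -0.20     0.95]
Compute the cofactors C_ij = (−1)^(i+j)·(3×3 minor ij) of I−A; the adjugate is their transpose:
adj(I−A) = Cᵀ =
  [ 0.752375   0.244250   0.326250   0.176875]
  [ 0.291250   0.527125   0.243000   0.190250]
  [ 0.145125   0.167625   0.520875   0.180000]
  [ 0.109750   0.061000   0.144000   0.458375]
det(I−A) = Σ_j (I−A)_1j·C_1j = (0.65)(0.752375) + (-0.20)(0.291250) + (-0.30)(0.145125) + (-0.05)(0.109750) = 0.38176875
(I − A)⁻¹ = adj(I−A) / det(I−A) ≈
  [   1.9708     0.6398     0.8546     0.4633]
  [   0.7629     1.3807     0.6365     0.4983]
  [   0.3801     0.4391     1.3644     0.4715]
  [   0.2875     0.1598     0.3772     1.2007]
The output multiplier for sector j is the column-j sum of the Leontief inverse (I − A)⁻¹ = adj(I−A) / det(I−A).
Column 3 of adj(I−A): (0.326250, 0.243000, 0.520875, 0.144000); det(I−A) = 0.38176875.
m_3 = (0.326250 + 0.243000 + 0.520875 + 0.144000) / 0.38176875 = 1.234125 / 0.38176875 ≈ 3.233.

m_3 = 3.233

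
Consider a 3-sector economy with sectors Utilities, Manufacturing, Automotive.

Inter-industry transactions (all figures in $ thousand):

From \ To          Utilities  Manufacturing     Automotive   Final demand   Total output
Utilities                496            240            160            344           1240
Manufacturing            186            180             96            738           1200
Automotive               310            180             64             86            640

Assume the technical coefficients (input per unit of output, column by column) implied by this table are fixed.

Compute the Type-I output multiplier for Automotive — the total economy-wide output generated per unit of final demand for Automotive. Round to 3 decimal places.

Technical coefficients a_ij = z_ij / X_j:
  a_11 = 496/1240 = 0.40, a_21 = 186/1240 = 0.15, a_31 = 310/1240 = 0.25
  a_12 = 240/1200 = 0.20, a_22 = 180/1200 = 0.15, a_32 = 180/1200 = 0.15
  a_13 = 160/640 = 0.25, a_23 = 96/640 = 0.15, a_33 = 64/640 = 0.10
I − A =
  [   0.60    -0.20    -0.25]
  [  -0.15     0.85    -0.15]
  [  -0.25    -0.15     0.90]
Cofactors of I−A, C_ij = (−1)^(i+j)·(minor ij) (rows/columns in the sector order above):
  C_11 = (0.85)(0.90) − (-0.15)(-0.15) = 0.7425
  C_12 = −[(-0.15)(0.90) − (-0.15)(-0.25)] = 0.1725
  C_13 = (-0.15)(-0.15) − (0.85)(-0.25) = 0.2350
  C_21 = −[(-0.20)(0.90) − (-0.25)(-0.15)] = 0.2175
  C_22 = (0.60)(0.90) − (-0.25)(-0.25) = 0.4775
  C_23 = −[(0.60)(-0.15) − (-0.20)(-0.25)] = 0.1400
  C_31 = (-0.20)(-0.15) − (-0.25)(0.85) = 0.2425
  C_32 = −[(0.60)(-0.15) − (-0.25)(-0.15)] = 0.1275
  C_33 = (0.60)(0.85) − (-0.20)(-0.15) = 0.4800
det(I−A) = Σ_j (I−A)_1j·C_1j = (0.60)(0.7425) + (-0.20)(0.1725) + (-0.25)(0.2350) = 0.35225
adj(I−A) = Cᵀ =
  [ 0.7425   0.2175   0.2425]
  [ 0.1725   0.4775   0.1275]
  [ 0.2350   0.1400   0.4800]
(I − A)⁻¹ = adj(I−A) / det(I−A) ≈
  [   2.1079     0.6175     0.6884]
  [   0.4897     1.3556     0.3620]
  [   0.6671     0.3974     1.3627]
The output multiplier for sector j is the column-j sum of the Leontief inverse (I − A)⁻¹ = adj(I−A) / det(I−A).
Column 3 of adj(I−A): (0.2425, 0.1275, 0.4800); det(I−A) = 0.35225.
m_3 = (0.2425 + 0.1275 + 0.4800) / 0.35225 = 0.85 / 0.35225 ≈ 2.413.

m_3 = 2.413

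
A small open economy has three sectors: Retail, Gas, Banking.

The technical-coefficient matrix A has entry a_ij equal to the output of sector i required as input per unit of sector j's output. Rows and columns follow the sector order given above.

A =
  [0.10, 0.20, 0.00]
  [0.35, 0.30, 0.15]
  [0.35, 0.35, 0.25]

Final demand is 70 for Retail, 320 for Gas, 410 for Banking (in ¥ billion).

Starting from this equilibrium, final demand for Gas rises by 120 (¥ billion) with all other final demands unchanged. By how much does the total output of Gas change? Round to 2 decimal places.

I − A =
  [   0.90    -0.20     0.00]
  [  -0.35     0.70    -0.15]
  [  -0.35    -0.35     0.75]
Cofactors of I−A, C_ij = (−1)^(i+j)·(minor ij) (rows/columns in the sector order above):
  C_11 = (0.70)(0.75) − (-0.15)(-0.35) = 0.4725
  C_12 = −[(-0.35)(0.75) − (-0.15)(-0.35)] = 0.3150
  C_13 = (-0.35)(-0.35) − (0.70)(-0.35) = 0.3675
  C_21 = −[(-0.20)(0.75) − (0.00)(-0.35)] = 0.1500
  C_22 = (0.90)(0.75) − (0.00)(-0.35) = 0.6750
  C_23 = −[(0.90)(-0.35) − (-0.20)(-0.35)] = 0.3850
  C_31 = (-0.20)(-0.15) − (0.00)(0.70) = 0.0300
  C_32 = −[(0.90)(-0.15) − (0.00)(-0.35)] = 0.1350
  C_33 = (0.90)(0.70) − (-0.20)(-0.35) = 0.5600
det(I−A) = Σ_j (I−A)_1j·C_1j = (0.90)(0.4725) + (-0.20)(0.3150) + (0.00)(0.3675) = 0.36225
adj(I−A) = Cᵀ =
  [ 0.4725   0.1500   0.0300]
  [ 0.3150   0.6750   0.1350]
  [ 0.3675   0.3850   0.5600]
(I − A)⁻¹ = adj(I−A) / det(I−A) ≈
  [   1.3043     0.4141     0.0828]
  [   0.8696     1.8634     0.3727]
  [   1.0145     1.0628     1.5459]
Δx = (I − A)⁻¹ Δd with Δd having +120 in the Gas component and 0 elsewhere.
So Δx_G = L_GG · (+120), where L_GG = adj(I−A)_GG / det(I−A) = 0.6750 / 0.36225.
Δx_G = 0.6750 × (+120) / 0.36225 = 81.00 / 0.36225 ≈ 223.60.

Δx_G = 223.60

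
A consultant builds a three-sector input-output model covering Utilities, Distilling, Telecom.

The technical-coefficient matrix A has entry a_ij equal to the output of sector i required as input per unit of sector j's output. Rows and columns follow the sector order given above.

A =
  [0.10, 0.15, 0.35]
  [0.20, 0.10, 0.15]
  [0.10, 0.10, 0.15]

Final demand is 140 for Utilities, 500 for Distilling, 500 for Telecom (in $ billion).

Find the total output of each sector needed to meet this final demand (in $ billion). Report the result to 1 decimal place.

I − A =
  [   0.90    -0.15    -0.35]
  [  -0.20     0.90    -0.15]
  [  -0.10    -0.10     0.85]
Cofactors of I−A, C_ij = (−1)^(i+j)·(minor ij) (rows/columns in the sector order above):
  C_11 = (0.90)(0.85) − (-0.15)(-0.10) = 0.7500
  C_12 = −[(-0.20)(0.85) − (-0.15)(-0.10)] = 0.1850
  C_13 = (-0.20)(-0.10) − (0.90)(-0.10) = 0.1100
  C_21 = −[(-0.15)(0.85) − (-0.35)(-0.10)] = 0.1625
  C_22 = (0.90)(0.85) − (-0.35)(-0.10) = 0.7300
  C_23 = −[(0.90)(-0.10) − (-0.15)(-0.10)] = 0.1050
  C_31 = (-0.15)(-0.15) − (-0.35)(0.90) = 0.3375
  C_32 = −[(0.90)(-0.15) − (-0.35)(-0.20)] = 0.2050
  C_33 = (0.90)(0.90) − (-0.15)(-0.20) = 0.7800
det(I−A) = Σ_j (I−A)_1j·C_1j = (0.90)(0.7500) + (-0.15)(0.1850) + (-0.35)(0.1100) = 0.60875
adj(I−A) = Cᵀ =
  [ 0.7500   0.1625   0.3375]
  [ 0.1850   0.7300   0.2050]
  [ 0.1100   0.1050   0.7800]
(I − A)⁻¹ = adj(I−A) / det(I−A) ≈
  [   1.2320     0.2669     0.5544]
  [   0.3039     1.1992     0.3368]
  [   0.1807     0.1725     1.2813]
x = (I − A)⁻¹ d = adj(I−A)·d / det(I−A), with det(I−A) = 0.60875:
  x_U = (0.7500·140 + 0.1625·500 + 0.3375·500) / 0.60875 = 355.00 / 0.60875 ≈ 583.2
  x_D = (0.1850·140 + 0.7300·500 + 0.2050·500) / 0.60875 = 493.40 / 0.60875 ≈ 810.5
  x_T = (0.1100·140 + 0.1050·500 + 0.7800·500) / 0.60875 = 457.90 / 0.60875 ≈ 752.2

x_U = 583.2, x_D = 810.5, x_T = 752.2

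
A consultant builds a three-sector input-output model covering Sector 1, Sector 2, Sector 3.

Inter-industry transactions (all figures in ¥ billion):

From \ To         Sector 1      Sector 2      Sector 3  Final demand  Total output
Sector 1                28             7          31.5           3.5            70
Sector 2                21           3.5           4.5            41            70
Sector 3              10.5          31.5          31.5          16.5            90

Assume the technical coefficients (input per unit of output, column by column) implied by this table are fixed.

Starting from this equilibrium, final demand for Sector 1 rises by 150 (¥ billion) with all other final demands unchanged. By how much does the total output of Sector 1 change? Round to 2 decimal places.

Technical coefficients a_ij = z_ij / X_j:
  a_11 = 28/70 = 0.40, a_21 = 21/70 = 0.30, a_31 = 10.5/70 = 0.15
  a_12 = 7/70 = 0.10, a_22 = 3.5/70 = 0.05, a_32 = 31.5/70 = 0.45
  a_13 = 31.5/90 = 0.35, a_23 = 4.5/90 = 0.05, a_33 = 31.5/90 = 0.35
I − A =
  [   0.60    -0.10    -0.35]
  [  -0.30     0.95    -0.05]
  [  -0.15    -0.45     0.65]
Cofactors of I−A, C_ij = (−1)^(i+j)·(minor ij) (rows/columns in the sector order above):
  C_11 = (0.95)(0.65) − (-0.05)(-0.45) = 0.5950
  C_12 = −[(-0.30)(0.65) − (-0.05)(-0.15)] = 0.2025
  C_13 = (-0.30)(-0.45) − (0.95)(-0.15) = 0.2775
  C_21 = −[(-0.10)(0.65) − (-0.35)(-0.45)] = 0.2225
  C_22 = (0.60)(0.65) − (-0.35)(-0.15) = 0.3375
  C_23 = −[(0.60)(-0.45) − (-0.10)(-0.15)] = 0.2850
  C_31 = (-0.10)(-0.05) − (-0.35)(0.95) = 0.3375
  C_32 = −[(0.60)(-0.05) − (-0.35)(-0.30)] = 0.1350
  C_33 = (0.60)(0.95) − (-0.10)(-0.30) = 0.5400
det(I−A) = Σ_j (I−A)_1j·C_1j = (0.60)(0.5950) + (-0.10)(0.2025) + (-0.35)(0.2775) = 0.239625
adj(I−A) = Cᵀ =
  [ 0.5950   0.2225   0.3375]
  [ 0.2025   0.3375   0.1350]
  [ 0.2775   0.2850   0.5400]
(I − A)⁻¹ = adj(I−A) / det(I−A) ≈
  [   2.4830     0.9285     1.4085]
  [   0.8451     1.4085     0.5634]
  [   1.1581     1.1894     2.2535]
Δx = (I − A)⁻¹ Δd with Δd having +150 in the Sector 1 component and 0 elsewhere.
So Δx_1 = L_11 · (+150), where L_11 = adj(I−A)_11 / det(I−A) = 0.5950 / 0.239625.
Δx_1 = 0.5950 × (+150) / 0.239625 = 89.25 / 0.239625 ≈ 372.46.

Δx_1 = 372.46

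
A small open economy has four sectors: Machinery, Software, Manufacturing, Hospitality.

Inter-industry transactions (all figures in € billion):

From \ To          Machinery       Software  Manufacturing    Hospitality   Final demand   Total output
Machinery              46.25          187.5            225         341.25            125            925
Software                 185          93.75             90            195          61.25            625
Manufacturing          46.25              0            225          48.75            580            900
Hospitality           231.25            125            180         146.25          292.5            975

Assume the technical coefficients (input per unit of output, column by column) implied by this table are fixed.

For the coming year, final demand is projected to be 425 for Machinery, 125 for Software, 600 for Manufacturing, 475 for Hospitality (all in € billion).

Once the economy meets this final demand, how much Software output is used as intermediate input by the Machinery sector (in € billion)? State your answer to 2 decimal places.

z_21 = 314.26

Technical coefficients a_ij = z_ij / X_j:
  a_11 = 46.25/925 = 0.05, a_21 = 185/925 = 0.20, a_31 = 46.25/925 = 0.05, a_41 = 231.25/925 = 0.25
  a_12 = 187.5/625 = 0.30, a_22 = 93.75/625 = 0.15, a_32 = 0/625 = 0.00, a_42 = 125/625 = 0.20
  a_13 = 225/900 = 0.25, a_23 = 90/900 = 0.10, a_33 = 225/900 = 0.25, a_43 = 180/900 = 0.20
  a_14 = 341.25/975 = 0.35, a_24 = 195/975 = 0.20, a_34 = 48.75/975 = 0.05, a_44 = 146.25/975 = 0.15
I − A =
  [   0.95    -0.30    -0.25    -0.35]
  [  -0.20     0.85    -0.10    -0.20]
  [  -0.05     0.00     0.75    -0.05]
  [  -0.25    -0.20    -0.20     0.85]
Compute the cofactors C_ij = (−1)^(i+j)·(3×3 minor ij) of I−A; the adjugate is their transpose:
adj(I−A) = Cᵀ =
  [ 0.502375   0.243250   0.274625   0.280250]
  [ 0.170500   0.513250   0.179000   0.201500]
  [ 0.046750   0.029500   0.494000   0.055250]
  [ 0.198875   0.199250   0.239125   0.548500]
det(I−A) = Σ_j (I−A)_1j·C_1j = (0.95)(0.502375) + (-0.30)(0.170500) + (-0.25)(0.046750) + (-0.35)(0.198875) = 0.3448125
(I − A)⁻¹ = adj(I−A) / det(I−A) ≈
  [   1.4570     0.7055     0.7964     0.8128]
  [   0.4945     1.4885     0.5191     0.5844]
  [   0.1356     0.0856     1.4327     0.1602]
  [   0.5768     0.5779     0.6935     1.5907]
First solve x = (I − A)⁻¹ d = adj(I−A)·d / det(I−A); in particular x_1 = (0.502375·425 + 0.243250·125 + 0.274625·600 + 0.280250·475) / 0.3448125 = 541.809375 / 0.3448125 ≈ 1571.3159.
Intermediate flow from 2 to 1: z_21 = a_21 · x_1 = 0.20 × 541.809375 / 0.3448125 = 108.361875 / 0.3448125 ≈ 314.26.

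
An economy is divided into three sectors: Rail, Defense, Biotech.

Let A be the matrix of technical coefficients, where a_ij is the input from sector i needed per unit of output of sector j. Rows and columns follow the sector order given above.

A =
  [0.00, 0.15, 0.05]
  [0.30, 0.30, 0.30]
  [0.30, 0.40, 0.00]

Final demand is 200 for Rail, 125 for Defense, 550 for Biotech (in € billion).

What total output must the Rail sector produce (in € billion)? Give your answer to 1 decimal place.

x_R = 358.9

I − A =
  [   1.00    -0.15    -0.05]
  [  -0.30     0.70    -0.30]
  [  -0.30    -0.40     1.00]
Cofactors of I−A, C_ij = (−1)^(i+j)·(minor ij) (rows/columns in the sector order above):
  C_11 = (0.70)(1.00) − (-0.30)(-0.40) = 0.5800
  C_12 = −[(-0.30)(1.00) − (-0.30)(-0.30)] = 0.3900
  C_13 = (-0.30)(-0.40) − (0.70)(-0.30) = 0.3300
  C_21 = −[(-0.15)(1.00) − (-0.05)(-0.40)] = 0.1700
  C_22 = (1.00)(1.00) − (-0.05)(-0.30) = 0.9850
  C_23 = −[(1.00)(-0.40) − (-0.15)(-0.30)] = 0.4450
  C_31 = (-0.15)(-0.30) − (-0.05)(0.70) = 0.0800
  C_32 = −[(1.00)(-0.30) − (-0.05)(-0.30)] = 0.3150
  C_33 = (1.00)(0.70) − (-0.15)(-0.30) = 0.6550
det(I−A) = Σ_j (I−A)_1j·C_1j = (1.00)(0.5800) + (-0.15)(0.3900) + (-0.05)(0.3300) = 0.5050
adj(I−A) = Cᵀ =
  [ 0.5800   0.1700   0.0800]
  [ 0.3900   0.9850   0.3150]
  [ 0.3300   0.4450   0.6550]
(I − A)⁻¹ = adj(I−A) / det(I−A) ≈
  [   1.1485     0.3366     0.1584]
  [   0.7723     1.9505     0.6238]
  [   0.6535     0.8812     1.2970]
x = (I − A)⁻¹ d = adj(I−A)·d / det(I−A), with det(I−A) = 0.5050:
  x_R = (0.5800·200 + 0.1700·125 + 0.0800·550) / 0.5050 = 181.25 / 0.5050 ≈ 358.9
  x_D = (0.3900·200 + 0.9850·125 + 0.3150·550) / 0.5050 = 374.375 / 0.5050 ≈ 741.3
  x_B = (0.3300·200 + 0.4450·125 + 0.6550·550) / 0.5050 = 481.875 / 0.5050 ≈ 954.2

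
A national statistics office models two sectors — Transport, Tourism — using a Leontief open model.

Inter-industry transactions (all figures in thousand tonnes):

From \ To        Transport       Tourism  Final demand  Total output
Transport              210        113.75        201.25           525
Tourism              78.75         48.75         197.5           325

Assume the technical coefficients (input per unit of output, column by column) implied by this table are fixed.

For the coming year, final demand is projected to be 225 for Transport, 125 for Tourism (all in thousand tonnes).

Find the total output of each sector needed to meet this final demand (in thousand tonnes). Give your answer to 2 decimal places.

x_1 = 513.66, x_2 = 237.70

Technical coefficients a_ij = z_ij / X_j:
  a_11 = 210/525 = 0.40, a_21 = 78.75/525 = 0.15
  a_12 = 113.75/325 = 0.35, a_22 = 48.75/325 = 0.15
I − A =
  [   0.60    -0.35]
  [  -0.15     0.85]
det(I−A) = (0.60)(0.85) − (-0.35)(-0.15) = 0.4575
adj(I−A) = [[0.85, 0.35], [0.15, 0.60]]
(I − A)⁻¹ = adj(I−A) / det(I−A) ≈
  [   1.8579     0.7650]
  [   0.3279     1.3115]
x = (I − A)⁻¹ d = adj(I−A)·d / det(I−A), with det(I−A) = 0.4575:
  x_1 = (0.85·225 + 0.35·125) / 0.4575 = 235.00 / 0.4575 ≈ 513.66
  x_2 = (0.15·225 + 0.60·125) / 0.4575 = 108.75 / 0.4575 ≈ 237.70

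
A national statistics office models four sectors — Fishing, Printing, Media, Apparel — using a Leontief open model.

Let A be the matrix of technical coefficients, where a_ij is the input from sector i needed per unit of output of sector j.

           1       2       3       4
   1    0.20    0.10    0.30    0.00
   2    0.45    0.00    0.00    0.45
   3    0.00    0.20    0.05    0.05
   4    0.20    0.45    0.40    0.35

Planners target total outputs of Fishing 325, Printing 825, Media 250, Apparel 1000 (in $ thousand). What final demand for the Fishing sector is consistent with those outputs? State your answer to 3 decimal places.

d_1 = 102.500

I − A =
  [   0.80    -0.10    -0.30     0.00]
  [  -0.45     1.00     0.00    -0.45]
  [   0.00    -0.20     0.95    -0.05]
  [  -0.20    -0.45    -0.40     0.65]
d = (I − A) x:
  d_1 = (+0.80)·325 + (-0.10)·825 + (-0.30)·250 + (+0.00)·1000 = 102.500
  d_2 = (-0.45)·325 + (+1.00)·825 + (+0.00)·250 + (-0.45)·1000 = 228.750
  d_3 = (+0.00)·325 + (-0.20)·825 + (+0.95)·250 + (-0.05)·1000 = 22.500
  d_4 = (-0.20)·325 + (-0.45)·825 + (-0.40)·250 + (+0.65)·1000 = 113.750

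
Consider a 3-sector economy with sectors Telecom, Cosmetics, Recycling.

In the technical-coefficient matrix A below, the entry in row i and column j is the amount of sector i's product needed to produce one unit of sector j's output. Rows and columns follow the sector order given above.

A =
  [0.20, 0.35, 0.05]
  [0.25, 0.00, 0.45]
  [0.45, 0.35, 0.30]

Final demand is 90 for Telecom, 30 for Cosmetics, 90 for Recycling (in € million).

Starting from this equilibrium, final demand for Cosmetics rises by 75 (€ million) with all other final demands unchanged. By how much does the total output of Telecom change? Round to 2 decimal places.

I − A =
  [   0.80    -0.35    -0.05]
  [  -0.25     1.00    -0.45]
  [  -0.45    -0.35     0.70]
Cofactors of I−A, C_ij = (−1)^(i+j)·(minor ij) (rows/columns in the sector order above):
  C_11 = (1.00)(0.70) − (-0.45)(-0.35) = 0.5425
  C_12 = −[(-0.25)(0.70) − (-0.45)(-0.45)] = 0.3775
  C_13 = (-0.25)(-0.35) − (1.00)(-0.45) = 0.5375
  C_21 = −[(-0.35)(0.70) − (-0.05)(-0.35)] = 0.2625
  C_22 = (0.80)(0.70) − (-0.05)(-0.45) = 0.5375
  C_23 = −[(0.80)(-0.35) − (-0.35)(-0.45)] = 0.4375
  C_31 = (-0.35)(-0.45) − (-0.05)(1.00) = 0.2075
  C_32 = −[(0.80)(-0.45) − (-0.05)(-0.25)] = 0.3725
  C_33 = (0.80)(1.00) − (-0.35)(-0.25) = 0.7125
det(I−A) = Σ_j (I−A)_1j·C_1j = (0.80)(0.5425) + (-0.35)(0.3775) + (-0.05)(0.5375) = 0.2750
adj(I−A) = Cᵀ =
  [ 0.5425   0.2625   0.2075]
  [ 0.3775   0.5375   0.3725]
  [ 0.5375   0.4375   0.7125]
(I − A)⁻¹ = adj(I−A) / det(I−A) ≈
  [   1.9727     0.9545     0.7545]
  [   1.3727     1.9545     1.3545]
  [   1.9545     1.5909     2.5909]
Δx = (I − A)⁻¹ Δd with Δd having +75 in the Cosmetics component and 0 elsewhere.
So Δx_T = L_TC · (+75), where L_TC = adj(I−A)_TC / det(I−A) = 0.2625 / 0.2750.
Δx_T = 0.2625 × (+75) / 0.2750 = 19.6875 / 0.2750 ≈ 71.59.

Δx_T = 71.59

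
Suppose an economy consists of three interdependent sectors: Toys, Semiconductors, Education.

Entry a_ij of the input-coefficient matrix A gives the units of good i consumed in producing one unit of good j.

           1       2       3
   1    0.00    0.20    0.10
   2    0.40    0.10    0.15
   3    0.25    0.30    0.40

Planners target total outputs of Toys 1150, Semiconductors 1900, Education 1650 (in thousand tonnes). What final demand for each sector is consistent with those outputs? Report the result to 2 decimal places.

I − A =
  [   1.00    -0.20    -0.10]
  [  -0.40     0.90    -0.15]
  [  -0.25    -0.30     0.60]
d = (I − A) x:
  d_1 = (+1.00)·1150 + (-0.20)·1900 + (-0.10)·1650 = 605.00
  d_2 = (-0.40)·1150 + (+0.90)·1900 + (-0.15)·1650 = 1002.50
  d_3 = (-0.25)·1150 + (-0.30)·1900 + (+0.60)·1650 = 132.50

d_1 = 605.00, d_2 = 1002.50, d_3 = 132.50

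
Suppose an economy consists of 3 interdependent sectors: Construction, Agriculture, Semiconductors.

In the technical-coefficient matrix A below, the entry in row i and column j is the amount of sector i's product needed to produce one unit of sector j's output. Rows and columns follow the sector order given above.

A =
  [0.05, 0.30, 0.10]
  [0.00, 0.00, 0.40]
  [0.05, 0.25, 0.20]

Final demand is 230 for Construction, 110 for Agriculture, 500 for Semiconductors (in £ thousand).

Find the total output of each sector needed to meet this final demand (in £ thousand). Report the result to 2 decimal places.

x_1 = 458.94, x_2 = 424.54, x_3 = 786.35

I − A =
  [   0.95    -0.30    -0.10]
  [   0.00     1.00    -0.40]
  [  -0.05    -0.25     0.80]
Cofactors of I−A, C_ij = (−1)^(i+j)·(minor ij) (rows/columns in the sector order above):
  C_11 = (1.00)(0.80) − (-0.40)(-0.25) = 0.7000
  C_12 = −[(0.00)(0.80) − (-0.40)(-0.05)] = 0.0200
  C_13 = (0.00)(-0.25) − (1.00)(-0.05) = 0.0500
  C_21 = −[(-0.30)(0.80) − (-0.10)(-0.25)] = 0.2650
  C_22 = (0.95)(0.80) − (-0.10)(-0.05) = 0.7550
  C_23 = −[(0.95)(-0.25) − (-0.30)(-0.05)] = 0.2525
  C_31 = (-0.30)(-0.40) − (-0.10)(1.00) = 0.2200
  C_32 = −[(0.95)(-0.40) − (-0.10)(0.00)] = 0.3800
  C_33 = (0.95)(1.00) − (-0.30)(0.00) = 0.9500
det(I−A) = Σ_j (I−A)_1j·C_1j = (0.95)(0.7000) + (-0.30)(0.0200) + (-0.10)(0.0500) = 0.6540
adj(I−A) = Cᵀ =
  [ 0.7000   0.2650   0.2200]
  [ 0.0200   0.7550   0.3800]
  [ 0.0500   0.2525   0.9500]
(I − A)⁻¹ = adj(I−A) / det(I−A) ≈
  [   1.0703     0.4052     0.3364]
  [   0.0306     1.1544     0.5810]
  [   0.0765     0.3861     1.4526]
x = (I − A)⁻¹ d = adj(I−A)·d / det(I−A), with det(I−A) = 0.6540:
  x_1 = (0.7000·230 + 0.2650·110 + 0.2200·500) / 0.6540 = 300.15 / 0.6540 ≈ 458.94
  x_2 = (0.0200·230 + 0.7550·110 + 0.3800·500) / 0.6540 = 277.65 / 0.6540 ≈ 424.54
  x_3 = (0.0500·230 + 0.2525·110 + 0.9500·500) / 0.6540 = 514.275 / 0.6540 ≈ 786.35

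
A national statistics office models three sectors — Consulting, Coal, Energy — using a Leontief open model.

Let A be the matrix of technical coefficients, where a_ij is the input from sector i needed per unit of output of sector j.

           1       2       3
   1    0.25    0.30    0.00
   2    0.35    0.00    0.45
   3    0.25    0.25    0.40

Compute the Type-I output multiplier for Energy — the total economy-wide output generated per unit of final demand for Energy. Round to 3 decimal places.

m_3 = 4.156

I − A =
  [   0.75    -0.30     0.00]
  [  -0.35     1.00    -0.45]
  [  -0.25    -0.25     0.60]
Cofactors of I−A, C_ij = (−1)^(i+j)·(minor ij) (rows/columns in the sector order above):
  C_11 = (1.00)(0.60) − (-0.45)(-0.25) = 0.4875
  C_12 = −[(-0.35)(0.60) − (-0.45)(-0.25)] = 0.3225
  C_13 = (-0.35)(-0.25) − (1.00)(-0.25) = 0.3375
  C_21 = −[(-0.30)(0.60) − (0.00)(-0.25)] = 0.1800
  C_22 = (0.75)(0.60) − (0.00)(-0.25) = 0.4500
  C_23 = −[(0.75)(-0.25) − (-0.30)(-0.25)] = 0.2625
  C_31 = (-0.30)(-0.45) − (0.00)(1.00) = 0.1350
  C_32 = −[(0.75)(-0.45) − (0.00)(-0.35)] = 0.3375
  C_33 = (0.75)(1.00) − (-0.30)(-0.35) = 0.6450
det(I−A) = Σ_j (I−A)_1j·C_1j = (0.75)(0.4875) + (-0.30)(0.3225) + (0.00)(0.3375) = 0.268875
adj(I−A) = Cᵀ =
  [ 0.4875   0.1800   0.1350]
  [ 0.3225   0.4500   0.3375]
  [ 0.3375   0.2625   0.6450]
(I − A)⁻¹ = adj(I−A) / det(I−A) ≈
  [   1.8131     0.6695     0.5021]
  [   1.1994     1.6736     1.2552]
  [   1.2552     0.9763     2.3989]
The output multiplier for sector j is the column-j sum of the Leontief inverse (I − A)⁻¹ = adj(I−A) / det(I−A).
Column 3 of adj(I−A): (0.1350, 0.3375, 0.6450); det(I−A) = 0.268875.
m_3 = (0.1350 + 0.3375 + 0.6450) / 0.268875 = 1.1175 / 0.268875 ≈ 4.156.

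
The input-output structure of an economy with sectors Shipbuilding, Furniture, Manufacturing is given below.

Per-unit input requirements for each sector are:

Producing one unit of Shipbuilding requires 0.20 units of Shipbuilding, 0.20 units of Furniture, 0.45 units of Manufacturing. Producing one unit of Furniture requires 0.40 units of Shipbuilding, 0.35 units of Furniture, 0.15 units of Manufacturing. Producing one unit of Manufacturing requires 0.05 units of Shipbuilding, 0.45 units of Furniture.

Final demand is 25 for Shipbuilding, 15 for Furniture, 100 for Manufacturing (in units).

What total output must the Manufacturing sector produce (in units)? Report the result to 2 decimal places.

x_M = 195.80

I − A =
  [   0.80    -0.40    -0.05]
  [  -0.20     0.65    -0.45]
  [  -0.45    -0.15     1.00]
Cofactors of I−A, C_ij = (−1)^(i+j)·(minor ij) (rows/columns in the sector order above):
  C_11 = (0.65)(1.00) − (-0.45)(-0.15) = 0.5825
  C_12 = −[(-0.20)(1.00) − (-0.45)(-0.45)] = 0.4025
  C_13 = (-0.20)(-0.15) − (0.65)(-0.45) = 0.3225
  C_21 = −[(-0.40)(1.00) − (-0.05)(-0.15)] = 0.4075
  C_22 = (0.80)(1.00) − (-0.05)(-0.45) = 0.7775
  C_23 = −[(0.80)(-0.15) − (-0.40)(-0.45)] = 0.3000
  C_31 = (-0.40)(-0.45) − (-0.05)(0.65) = 0.2125
  C_32 = −[(0.80)(-0.45) − (-0.05)(-0.20)] = 0.3700
  C_33 = (0.80)(0.65) − (-0.40)(-0.20) = 0.4400
det(I−A) = Σ_j (I−A)_1j·C_1j = (0.80)(0.5825) + (-0.40)(0.4025) + (-0.05)(0.3225) = 0.288875
adj(I−A) = Cᵀ =
  [ 0.5825   0.4075   0.2125]
  [ 0.4025   0.7775   0.3700]
  [ 0.3225   0.3000   0.4400]
(I − A)⁻¹ = adj(I−A) / det(I−A) ≈
  [   2.0164     1.4106     0.7356]
  [   1.3933     2.6915     1.2808]
  [   1.1164     1.0385     1.5232]
x = (I − A)⁻¹ d = adj(I−A)·d / det(I−A), with det(I−A) = 0.288875:
  x_S = (0.5825·25 + 0.4075·15 + 0.2125·100) / 0.288875 = 41.925 / 0.288875 ≈ 145.13
  x_F = (0.4025·25 + 0.7775·15 + 0.3700·100) / 0.288875 = 58.725 / 0.288875 ≈ 203.29
  x_M = (0.3225·25 + 0.3000·15 + 0.4400·100) / 0.288875 = 56.5625 / 0.288875 ≈ 195.80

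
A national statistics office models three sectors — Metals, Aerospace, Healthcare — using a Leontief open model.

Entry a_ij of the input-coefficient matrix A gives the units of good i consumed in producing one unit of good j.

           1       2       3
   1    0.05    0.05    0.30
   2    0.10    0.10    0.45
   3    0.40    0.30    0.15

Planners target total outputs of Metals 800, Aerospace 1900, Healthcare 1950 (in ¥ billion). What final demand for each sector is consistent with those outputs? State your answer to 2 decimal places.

d_1 = 80.00, d_2 = 752.50, d_3 = 767.50

I − A =
  [   0.95    -0.05    -0.30]
  [  -0.10     0.90    -0.45]
  [  -0.40    -0.30     0.85]
d = (I − A) x:
  d_1 = (+0.95)·800 + (-0.05)·1900 + (-0.30)·1950 = 80.00
  d_2 = (-0.10)·800 + (+0.90)·1900 + (-0.45)·1950 = 752.50
  d_3 = (-0.40)·800 + (-0.30)·1900 + (+0.85)·1950 = 767.50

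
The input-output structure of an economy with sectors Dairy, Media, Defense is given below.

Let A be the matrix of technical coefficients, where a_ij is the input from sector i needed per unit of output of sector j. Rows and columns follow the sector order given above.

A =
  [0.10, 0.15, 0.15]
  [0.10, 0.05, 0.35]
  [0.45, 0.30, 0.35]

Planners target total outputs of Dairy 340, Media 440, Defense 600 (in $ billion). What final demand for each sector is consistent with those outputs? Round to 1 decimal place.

I − A =
  [   0.90    -0.15    -0.15]
  [  -0.10     0.95    -0.35]
  [  -0.45    -0.30     0.65]
d = (I − A) x:
  d_1 = (+0.90)·340 + (-0.15)·440 + (-0.15)·600 = 150.0
  d_2 = (-0.10)·340 + (+0.95)·440 + (-0.35)·600 = 174.0
  d_3 = (-0.45)·340 + (-0.30)·440 + (+0.65)·600 = 105.0

d_1 = 150.0, d_2 = 174.0, d_3 = 105.0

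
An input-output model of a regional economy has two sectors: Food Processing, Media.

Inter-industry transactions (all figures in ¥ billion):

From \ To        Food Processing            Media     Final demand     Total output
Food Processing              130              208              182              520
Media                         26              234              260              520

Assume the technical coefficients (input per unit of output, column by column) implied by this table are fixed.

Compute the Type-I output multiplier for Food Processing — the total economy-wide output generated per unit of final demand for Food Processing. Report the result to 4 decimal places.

Technical coefficients a_ij = z_ij / X_j:
  a_FF = 130/520 = 0.25, a_MF = 26/520 = 0.05
  a_FM = 208/520 = 0.40, a_MM = 234/520 = 0.45
I − A =
  [   0.75    -0.40]
  [  -0.05     0.55]
det(I−A) = (0.75)(0.55) − (-0.40)(-0.05) = 0.3925
adj(I−A) = [[0.55, 0.40], [0.05, 0.75]]
(I − A)⁻¹ = adj(I−A) / det(I−A) ≈
  [   1.40127     1.01911]
  [   0.12739     1.91083]
The output multiplier for sector j is the column-j sum of the Leontief inverse (I − A)⁻¹ = adj(I−A) / det(I−A).
Column F of adj(I−A): (0.55, 0.05); det(I−A) = 0.3925.
m_F = (0.55 + 0.05) / 0.3925 = 0.60 / 0.3925 ≈ 1.5287.

m_F = 1.5287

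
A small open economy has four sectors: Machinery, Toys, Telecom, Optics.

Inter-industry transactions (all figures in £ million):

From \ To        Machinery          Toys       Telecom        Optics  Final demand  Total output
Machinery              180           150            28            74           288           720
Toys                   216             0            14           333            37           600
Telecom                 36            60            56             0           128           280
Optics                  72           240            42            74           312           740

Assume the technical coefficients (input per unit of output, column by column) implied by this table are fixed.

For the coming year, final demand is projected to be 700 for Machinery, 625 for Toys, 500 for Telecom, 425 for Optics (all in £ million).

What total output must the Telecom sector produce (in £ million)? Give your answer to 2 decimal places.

Technical coefficients a_ij = z_ij / X_j:
  a_11 = 180/720 = 0.25, a_21 = 216/720 = 0.30, a_31 = 36/720 = 0.05, a_41 = 72/720 = 0.10
  a_12 = 150/600 = 0.25, a_22 = 0/600 = 0.00, a_32 = 60/600 = 0.10, a_42 = 240/600 = 0.40
  a_13 = 28/280 = 0.10, a_23 = 14/280 = 0.05, a_33 = 56/280 = 0.20, a_43 = 42/280 = 0.15
  a_14 = 74/740 = 0.10, a_24 = 333/740 = 0.45, a_34 = 0/740 = 0.00, a_44 = 74/740 = 0.10
I − A =
  [   0.75    -0.25    -0.10    -0.10]
  [  -0.30     1.00    -0.05    -0.45]
  [  -0.05    -0.10     0.80     0.00]
  [  -0.10    -0.40    -0.15     0.90]
Compute the cofactors C_ij = (−1)^(i+j)·(3×3 minor ij) of I−A; the adjugate is their transpose:
adj(I−A) = Cᵀ =
  [ 0.564750   0.222500   0.117125   0.174000]
  [ 0.257625   0.526750   0.119875   0.292000]
  [ 0.067500   0.079750   0.439250   0.047375]
  [ 0.188500   0.272125   0.139500   0.527625]
det(I−A) = Σ_j (I−A)_1j·C_1j = (0.75)(0.564750) + (-0.25)(0.257625) + (-0.10)(0.067500) + (-0.10)(0.188500) = 0.33355625
(I − A)⁻¹ = adj(I−A) / det(I−A) ≈
  [   1.6931     0.6671     0.3511     0.5217]
  [   0.7724     1.5792     0.3594     0.8754]
  [   0.2024     0.2391     1.3169     0.1420]
  [   0.5651     0.8158     0.4182     1.5818]
x = (I − A)⁻¹ d = adj(I−A)·d / det(I−A), with det(I−A) = 0.33355625:
  x_1 = (0.564750·700 + 0.222500·625 + 0.117125·500 + 0.174000·425) / 0.33355625 = 666.90 / 0.33355625 ≈ 1999.36
  x_2 = (0.257625·700 + 0.526750·625 + 0.119875·500 + 0.292000·425) / 0.33355625 = 693.59375 / 0.33355625 ≈ 2079.39
  x_3 = (0.067500·700 + 0.079750·625 + 0.439250·500 + 0.047375·425) / 0.33355625 = 336.853125 / 0.33355625 ≈ 1009.88
  x_4 = (0.188500·700 + 0.272125·625 + 0.139500·500 + 0.527625·425) / 0.33355625 = 596.01875 / 0.33355625 ≈ 1786.86

x_3 = 1009.88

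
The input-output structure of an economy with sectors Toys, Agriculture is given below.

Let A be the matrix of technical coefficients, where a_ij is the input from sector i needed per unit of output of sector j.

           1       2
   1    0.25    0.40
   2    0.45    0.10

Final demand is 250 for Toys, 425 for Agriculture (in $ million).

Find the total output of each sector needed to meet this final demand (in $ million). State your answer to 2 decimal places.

I − A =
  [   0.75    -0.40]
  [  -0.45     0.90]
det(I−A) = (0.75)(0.90) − (-0.40)(-0.45) = 0.4950
adj(I−A) = [[0.90, 0.40], [0.45, 0.75]]
(I − A)⁻¹ = adj(I−A) / det(I−A) ≈
  [   1.8182     0.8081]
  [   0.9091     1.5152]
x = (I − A)⁻¹ d = adj(I−A)·d / det(I−A), with det(I−A) = 0.4950:
  x_1 = (0.90·250 + 0.40·425) / 0.4950 = 395.00 / 0.4950 ≈ 797.98
  x_2 = (0.45·250 + 0.75·425) / 0.4950 = 431.25 / 0.4950 ≈ 871.21

x_1 = 797.98, x_2 = 871.21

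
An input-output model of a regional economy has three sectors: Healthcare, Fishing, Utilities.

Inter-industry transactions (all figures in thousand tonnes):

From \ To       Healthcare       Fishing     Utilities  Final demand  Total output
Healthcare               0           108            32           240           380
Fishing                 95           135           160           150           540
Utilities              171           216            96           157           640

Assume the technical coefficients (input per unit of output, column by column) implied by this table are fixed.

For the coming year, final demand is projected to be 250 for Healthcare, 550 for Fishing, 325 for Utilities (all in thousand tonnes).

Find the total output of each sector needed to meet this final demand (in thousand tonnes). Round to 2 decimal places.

Technical coefficients a_ij = z_ij / X_j:
  a_11 = 0/380 = 0.00, a_21 = 95/380 = 0.25, a_31 = 171/380 = 0.45
  a_12 = 108/540 = 0.20, a_22 = 135/540 = 0.25, a_32 = 216/540 = 0.40
  a_13 = 32/640 = 0.05, a_23 = 160/640 = 0.25, a_33 = 96/640 = 0.15
I − A =
  [   1.00    -0.20    -0.05]
  [  -0.25     0.75    -0.25]
  [  -0.45    -0.40     0.85]
Cofactors of I−A, C_ij = (−1)^(i+j)·(minor ij) (rows/columns in the sector order above):
  C_11 = (0.75)(0.85) − (-0.25)(-0.40) = 0.5375
  C_12 = −[(-0.25)(0.85) − (-0.25)(-0.45)] = 0.3250
  C_13 = (-0.25)(-0.40) − (0.75)(-0.45) = 0.4375
  C_21 = −[(-0.20)(0.85) − (-0.05)(-0.40)] = 0.1900
  C_22 = (1.00)(0.85) − (-0.05)(-0.45) = 0.8275
  C_23 = −[(1.00)(-0.40) − (-0.20)(-0.45)] = 0.4900
  C_31 = (-0.20)(-0.25) − (-0.05)(0.75) = 0.0875
  C_32 = −[(1.00)(-0.25) − (-0.05)(-0.25)] = 0.2625
  C_33 = (1.00)(0.75) − (-0.20)(-0.25) = 0.7000
det(I−A) = Σ_j (I−A)_1j·C_1j = (1.00)(0.5375) + (-0.20)(0.3250) + (-0.05)(0.4375) = 0.450625
adj(I−A) = Cᵀ =
  [ 0.5375   0.1900   0.0875]
  [ 0.3250   0.8275   0.2625]
  [ 0.4375   0.4900   0.7000]
(I − A)⁻¹ = adj(I−A) / det(I−A) ≈
  [   1.1928     0.4216     0.1942]
  [   0.7212     1.8363     0.5825]
  [   0.9709     1.0874     1.5534]
x = (I − A)⁻¹ d = adj(I−A)·d / det(I−A), with det(I−A) = 0.450625:
  x_1 = (0.5375·250 + 0.1900·550 + 0.0875·325) / 0.450625 = 267.3125 / 0.450625 ≈ 593.20
  x_2 = (0.3250·250 + 0.8275·550 + 0.2625·325) / 0.450625 = 621.6875 / 0.450625 ≈ 1379.61
  x_3 = (0.4375·250 + 0.4900·550 + 0.7000·325) / 0.450625 = 606.375 / 0.450625 ≈ 1345.63

x_1 = 593.20, x_2 = 1379.61, x_3 = 1345.63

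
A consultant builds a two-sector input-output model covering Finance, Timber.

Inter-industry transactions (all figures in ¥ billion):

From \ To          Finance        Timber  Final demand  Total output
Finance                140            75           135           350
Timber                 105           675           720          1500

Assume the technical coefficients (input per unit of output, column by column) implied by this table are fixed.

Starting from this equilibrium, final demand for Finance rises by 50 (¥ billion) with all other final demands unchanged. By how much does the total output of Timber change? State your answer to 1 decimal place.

Δx_2 = 47.6

Technical coefficients a_ij = z_ij / X_j:
  a_11 = 140/350 = 0.40, a_21 = 105/350 = 0.30
  a_12 = 75/1500 = 0.05, a_22 = 675/1500 = 0.45
I − A =
  [   0.60    -0.05]
  [  -0.30     0.55]
det(I−A) = (0.60)(0.55) − (-0.05)(-0.30) = 0.3150
adj(I−A) = [[0.55, 0.05], [0.30, 0.60]]
(I − A)⁻¹ = adj(I−A) / det(I−A) ≈
  [   1.7460     0.1587]
  [   0.9524     1.9048]
Δx = (I − A)⁻¹ Δd with Δd having +50 in the Finance component and 0 elsewhere.
So Δx_2 = L_21 · (+50), where L_21 = adj(I−A)_21 / det(I−A) = 0.30 / 0.3150.
Δx_2 = 0.30 × (+50) / 0.3150 = 15.00 / 0.3150 ≈ 47.6.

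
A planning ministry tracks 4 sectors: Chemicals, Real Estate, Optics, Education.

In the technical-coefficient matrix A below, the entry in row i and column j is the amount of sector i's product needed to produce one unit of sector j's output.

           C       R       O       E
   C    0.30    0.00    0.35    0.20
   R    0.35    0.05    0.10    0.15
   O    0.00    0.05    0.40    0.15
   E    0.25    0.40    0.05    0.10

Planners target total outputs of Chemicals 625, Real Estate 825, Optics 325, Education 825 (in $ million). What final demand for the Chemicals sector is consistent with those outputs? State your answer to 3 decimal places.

d_C = 158.750

I − A =
  [   0.70     0.00    -0.35    -0.20]
  [  -0.35     0.95    -0.10    -0.15]
  [   0.00    -0.05     0.60    -0.15]
  [  -0.25    -0.40    -0.05     0.90]
d = (I − A) x:
  d_C = (+0.70)·625 + (+0.00)·825 + (-0.35)·325 + (-0.20)·825 = 158.750
  d_R = (-0.35)·625 + (+0.95)·825 + (-0.10)·325 + (-0.15)·825 = 408.750
  d_O = (+0.00)·625 + (-0.05)·825 + (+0.60)·325 + (-0.15)·825 = 30.000
  d_E = (-0.25)·625 + (-0.40)·825 + (-0.05)·325 + (+0.90)·825 = 240.000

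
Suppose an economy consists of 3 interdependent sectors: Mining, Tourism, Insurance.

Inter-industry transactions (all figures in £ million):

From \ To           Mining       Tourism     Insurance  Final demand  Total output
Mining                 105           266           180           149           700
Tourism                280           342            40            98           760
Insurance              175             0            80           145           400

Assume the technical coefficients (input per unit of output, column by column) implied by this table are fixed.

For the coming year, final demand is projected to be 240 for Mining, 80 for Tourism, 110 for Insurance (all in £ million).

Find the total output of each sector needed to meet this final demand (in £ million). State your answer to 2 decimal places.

Technical coefficients a_ij = z_ij / X_j:
  a_11 = 105/700 = 0.15, a_21 = 280/700 = 0.40, a_31 = 175/700 = 0.25
  a_12 = 266/760 = 0.35, a_22 = 342/760 = 0.45, a_32 = 0/760 = 0.00
  a_13 = 180/400 = 0.45, a_23 = 40/400 = 0.10, a_33 = 80/400 = 0.20
I − A =
  [   0.85    -0.35    -0.45]
  [  -0.40     0.55    -0.10]
  [  -0.25     0.00     0.80]
Cofactors of I−A, C_ij = (−1)^(i+j)·(minor ij) (rows/columns in the sector order above):
  C_11 = (0.55)(0.80) − (-0.10)(0.00) = 0.4400
  C_12 = −[(-0.40)(0.80) − (-0.10)(-0.25)] = 0.3450
  C_13 = (-0.40)(0.00) − (0.55)(-0.25) = 0.1375
  C_21 = −[(-0.35)(0.80) − (-0.45)(0.00)] = 0.2800
  C_22 = (0.85)(0.80) − (-0.45)(-0.25) = 0.5675
  C_23 = −[(0.85)(0.00) − (-0.35)(-0.25)] = 0.0875
  C_31 = (-0.35)(-0.10) − (-0.45)(0.55) = 0.2825
  C_32 = −[(0.85)(-0.10) − (-0.45)(-0.40)] = 0.2650
  C_33 = (0.85)(0.55) − (-0.35)(-0.40) = 0.3275
det(I−A) = Σ_j (I−A)_1j·C_1j = (0.85)(0.4400) + (-0.35)(0.3450) + (-0.45)(0.1375) = 0.191375
adj(I−A) = Cᵀ =
  [ 0.4400   0.2800   0.2825]
  [ 0.3450   0.5675   0.2650]
  [ 0.1375   0.0875   0.3275]
(I − A)⁻¹ = adj(I−A) / det(I−A) ≈
  [   2.2992     1.4631     1.4762]
  [   1.8027     2.9654     1.3847]
  [   0.7185     0.4572     1.7113]
x = (I − A)⁻¹ d = adj(I−A)·d / det(I−A), with det(I−A) = 0.191375:
  x_1 = (0.4400·240 + 0.2800·80 + 0.2825·110) / 0.191375 = 159.075 / 0.191375 ≈ 831.22
  x_2 = (0.3450·240 + 0.5675·80 + 0.2650·110) / 0.191375 = 157.35 / 0.191375 ≈ 822.21
  x_3 = (0.1375·240 + 0.0875·80 + 0.3275·110) / 0.191375 = 76.025 / 0.191375 ≈ 397.26

x_1 = 831.22, x_2 = 822.21, x_3 = 397.26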